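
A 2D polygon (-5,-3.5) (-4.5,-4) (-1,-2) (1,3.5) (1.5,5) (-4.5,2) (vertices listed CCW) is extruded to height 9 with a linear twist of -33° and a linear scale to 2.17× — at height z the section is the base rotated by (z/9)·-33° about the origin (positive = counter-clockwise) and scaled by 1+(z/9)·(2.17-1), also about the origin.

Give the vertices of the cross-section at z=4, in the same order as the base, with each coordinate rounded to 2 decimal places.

t = z/height = 4/9 = 0.444444
s = 1 + (scale-1)·z/height = 1 + (2.17-1)·4/9 = 1.520000
θ = twist·z/height = -33°·4/9 = -14.6667° = -0.255982 rad
cos θ = 0.967415, sin θ = -0.253195 (intermediates below are computed at full precision and shown rounded to 5 d.p.)
v1: (-5,-3.5) → rotate → (-5.72326,-2.11998) → ×s → (-8.69935,-3.22237) → (-8.70,-3.22)
v2: (-4.5,-4) → rotate → (-5.36615,-2.73028) → ×s → (-8.15655,-4.15003) → (-8.16,-4.15)
v3: (-1,-2) → rotate → (-1.47381,-1.68164) → ×s → (-2.24018,-2.55609) → (-2.24,-2.56)
v4: (1,3.5) → rotate → (1.85360,3.13276) → ×s → (2.81747,4.76179) → (2.82,4.76)
v5: (1.5,5) → rotate → (2.71710,4.45728) → ×s → (4.12999,6.77507) → (4.13,6.78)
v6: (-4.5,2) → rotate → (-3.84698,3.07421) → ×s → (-5.84741,4.67280) → (-5.85,4.67)

Cross-section at z=4: (-8.70,-3.22) (-8.16,-4.15) (-2.24,-2.56) (2.82,4.76) (4.13,6.78) (-5.85,4.67)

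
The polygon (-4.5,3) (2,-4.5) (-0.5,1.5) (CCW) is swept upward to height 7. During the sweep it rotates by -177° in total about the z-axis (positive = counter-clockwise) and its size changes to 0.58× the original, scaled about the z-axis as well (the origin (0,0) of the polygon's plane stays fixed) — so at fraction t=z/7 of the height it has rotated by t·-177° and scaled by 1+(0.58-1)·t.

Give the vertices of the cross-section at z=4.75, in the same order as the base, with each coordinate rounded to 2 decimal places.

Cross-section at z=4.75: (3.47,1.71) (-3.50,0.38) (1.11,-0.23)

t = z/height = 4.75/7 = 0.678571
s = 1 + (scale-1)·z/height = 1 + (0.58-1)·4.75/7 = 0.715000
θ = twist·z/height = -177°·4.75/7 = -120.1071° = -2.096265 rad
cos θ = -0.501619, sin θ = -0.865089 (intermediates below are computed at full precision and shown rounded to 5 d.p.)
v1: (-4.5,3) → rotate → (4.85255,2.38804) → ×s → (3.46957,1.70745) → (3.47,1.71)
v2: (2,-4.5) → rotate → (-4.89614,0.52711) → ×s → (-3.50074,0.37688) → (-3.50,0.38)
v3: (-0.5,1.5) → rotate → (1.54844,-0.31988) → ×s → (1.10714,-0.22872) → (1.11,-0.23)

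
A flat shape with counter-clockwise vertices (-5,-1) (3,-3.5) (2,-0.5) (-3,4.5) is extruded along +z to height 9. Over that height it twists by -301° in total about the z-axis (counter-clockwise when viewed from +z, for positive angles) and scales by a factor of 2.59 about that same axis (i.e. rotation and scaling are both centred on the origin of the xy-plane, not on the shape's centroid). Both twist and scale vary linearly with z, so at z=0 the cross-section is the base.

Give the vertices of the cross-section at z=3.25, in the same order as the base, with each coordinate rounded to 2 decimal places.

Cross-section at z=3.25: (1.03,7.96) (-6.73,-2.71) (-1.75,-2.73) (8.22,2.20)

t = z/height = 3.25/9 = 0.361111
s = 1 + (scale-1)·z/height = 1 + (2.59-1)·3.25/9 = 1.574167
θ = twist·z/height = -301°·3.25/9 = -108.6944° = -1.897076 rad
cos θ = -0.320521, sin θ = -0.947241 (intermediates below are computed at full precision and shown rounded to 5 d.p.)
v1: (-5,-1) → rotate → (0.65536,5.05673) → ×s → (1.03165,7.96013) → (1.03,7.96)
v2: (3,-3.5) → rotate → (-4.27691,-1.71990) → ×s → (-6.73257,-2.70741) → (-6.73,-2.71)
v3: (2,-0.5) → rotate → (-1.11466,-1.73422) → ×s → (-1.75467,-2.72995) → (-1.75,-2.73)
v4: (-3,4.5) → rotate → (5.22415,1.39938) → ×s → (8.22368,2.20286) → (8.22,2.20)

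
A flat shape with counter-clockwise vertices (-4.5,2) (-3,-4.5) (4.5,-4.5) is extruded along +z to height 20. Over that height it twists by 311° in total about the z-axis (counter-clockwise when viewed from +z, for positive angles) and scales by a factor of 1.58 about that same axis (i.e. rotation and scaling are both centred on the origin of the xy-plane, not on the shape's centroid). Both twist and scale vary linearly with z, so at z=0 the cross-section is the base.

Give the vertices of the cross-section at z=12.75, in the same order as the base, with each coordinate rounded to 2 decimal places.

Cross-section at z=12.75: (6.71,-0.67) (1.97,7.14) (-7.78,3.92)

t = z/height = 12.75/20 = 0.6375
s = 1 + (scale-1)·z/height = 1 + (1.58-1)·12.75/20 = 1.369750
θ = twist·z/height = 311°·12.75/20 = 198.2625° = 3.460333 rad
cos θ = -0.949631, sin θ = -0.313371 (intermediates below are computed at full precision and shown rounded to 5 d.p.)
v1: (-4.5,2) → rotate → (4.90008,-0.48909) → ×s → (6.71189,-0.66993) → (6.71,-0.67)
v2: (-3,-4.5) → rotate → (1.43872,5.21345) → ×s → (1.97069,7.14113) → (1.97,7.14)
v3: (4.5,-4.5) → rotate → (-5.68351,2.86317) → ×s → (-7.78499,3.92183) → (-7.78,3.92)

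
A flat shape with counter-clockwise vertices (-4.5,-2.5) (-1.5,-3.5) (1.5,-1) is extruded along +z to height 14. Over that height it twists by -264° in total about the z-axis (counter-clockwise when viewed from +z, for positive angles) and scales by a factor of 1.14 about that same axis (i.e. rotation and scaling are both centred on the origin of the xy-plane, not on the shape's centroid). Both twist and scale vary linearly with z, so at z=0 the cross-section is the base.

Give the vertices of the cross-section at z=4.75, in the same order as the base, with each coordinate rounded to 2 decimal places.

t = z/height = 4.75/14 = 0.339286
s = 1 + (scale-1)·z/height = 1 + (1.14-1)·4.75/14 = 1.047500
θ = twist·z/height = -264°·4.75/14 = -89.5714° = -1.563316 rad
cos θ = 0.007480, sin θ = -0.999972 (intermediates below are computed at full precision and shown rounded to 5 d.p.)
v1: (-4.5,-2.5) → rotate → (-2.53359,4.48117) → ×s → (-2.65394,4.69403) → (-2.65,4.69)
v2: (-1.5,-3.5) → rotate → (-3.51112,1.47378) → ×s → (-3.67790,1.54378) → (-3.68,1.54)
v3: (1.5,-1) → rotate → (-0.98875,-1.50744) → ×s → (-1.03572,-1.57904) → (-1.04,-1.58)

Cross-section at z=4.75: (-2.65,4.69) (-3.68,1.54) (-1.04,-1.58)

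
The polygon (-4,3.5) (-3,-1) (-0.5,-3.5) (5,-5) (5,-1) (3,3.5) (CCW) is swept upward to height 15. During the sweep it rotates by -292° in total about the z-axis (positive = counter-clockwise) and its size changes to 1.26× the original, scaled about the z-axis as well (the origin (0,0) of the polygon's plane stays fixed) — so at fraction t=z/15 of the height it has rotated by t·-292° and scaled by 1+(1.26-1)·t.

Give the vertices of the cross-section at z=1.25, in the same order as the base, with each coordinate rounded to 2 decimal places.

Cross-section at z=1.25: (-2.25,4.94) (-3.21,0.33) (-1.94,-3.05) (2.55,-6.76) (4.23,-3.04) (4.27,2.00)

t = z/height = 1.25/15 = 0.0833333
s = 1 + (scale-1)·z/height = 1 + (1.26-1)·1.25/15 = 1.021667
θ = twist·z/height = -292°·1.25/15 = -24.3333° = -0.424697 rad
cos θ = 0.911164, sin θ = -0.412045 (intermediates below are computed at full precision and shown rounded to 5 d.p.)
v1: (-4,3.5) → rotate → (-2.20250,4.83725) → ×s → (-2.25022,4.94206) → (-2.25,4.94)
v2: (-3,-1) → rotate → (-3.14554,0.32497) → ×s → (-3.21369,0.33201) → (-3.21,0.33)
v3: (-0.5,-3.5) → rotate → (-1.89774,-2.98305) → ×s → (-1.93886,-3.04768) → (-1.94,-3.05)
v4: (5,-5) → rotate → (2.49560,-6.61604) → ×s → (2.54967,-6.75939) → (2.55,-6.76)
v5: (5,-1) → rotate → (4.14377,-2.97139) → ×s → (4.23356,-3.03577) → (4.23,-3.04)
v6: (3,3.5) → rotate → (4.17565,1.95294) → ×s → (4.26612,1.99525) → (4.27,2.00)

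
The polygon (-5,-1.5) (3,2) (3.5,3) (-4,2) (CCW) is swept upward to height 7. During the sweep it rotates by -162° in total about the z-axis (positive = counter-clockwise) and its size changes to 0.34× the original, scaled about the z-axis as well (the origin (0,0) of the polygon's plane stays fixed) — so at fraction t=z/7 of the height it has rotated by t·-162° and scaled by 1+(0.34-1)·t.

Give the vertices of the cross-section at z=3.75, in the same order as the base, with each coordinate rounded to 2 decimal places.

t = z/height = 3.75/7 = 0.535714
s = 1 + (scale-1)·z/height = 1 + (0.34-1)·3.75/7 = 0.646429
θ = twist·z/height = -162°·3.75/7 = -86.7857° = -1.514696 rad
cos θ = 0.056070, sin θ = -0.998427 (intermediates below are computed at full precision and shown rounded to 5 d.p.)
v1: (-5,-1.5) → rotate → (-1.77799,4.90803) → ×s → (-1.14935,3.17269) → (-1.15,3.17)
v2: (3,2) → rotate → (2.16506,-2.88314) → ×s → (1.39956,-1.86374) → (1.40,-1.86)
v3: (3.5,3) → rotate → (3.19153,-3.32628) → ×s → (2.06309,-2.15020) → (2.06,-2.15)
v4: (-4,2) → rotate → (1.77257,4.10585) → ×s → (1.14584,2.65414) → (1.15,2.65)

Cross-section at z=3.75: (-1.15,3.17) (1.40,-1.86) (2.06,-2.15) (1.15,2.65)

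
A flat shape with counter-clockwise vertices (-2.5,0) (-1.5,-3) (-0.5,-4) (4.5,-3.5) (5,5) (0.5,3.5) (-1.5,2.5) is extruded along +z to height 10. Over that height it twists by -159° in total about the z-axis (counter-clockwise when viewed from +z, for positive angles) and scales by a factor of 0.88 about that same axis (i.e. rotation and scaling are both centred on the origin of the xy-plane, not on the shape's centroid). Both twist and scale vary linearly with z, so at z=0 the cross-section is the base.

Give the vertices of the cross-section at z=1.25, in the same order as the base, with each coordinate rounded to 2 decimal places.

Cross-section at z=1.25: (-2.32,0.84) (-2.39,-2.28) (-1.80,-3.54) (3.00,-4.75) (6.31,2.96) (1.64,3.07) (-0.55,2.82)

t = z/height = 1.25/10 = 0.125
s = 1 + (scale-1)·z/height = 1 + (0.88-1)·1.25/10 = 0.985000
θ = twist·z/height = -159°·1.25/10 = -19.8750° = -0.346884 rad
cos θ = 0.940437, sin θ = -0.339969 (intermediates below are computed at full precision and shown rounded to 5 d.p.)
v1: (-2.5,0) → rotate → (-2.35109,0.84992) → ×s → (-2.31583,0.83717) → (-2.32,0.84)
v2: (-1.5,-3) → rotate → (-2.43056,-2.31136) → ×s → (-2.39410,-2.27669) → (-2.39,-2.28)
v3: (-0.5,-4) → rotate → (-1.83010,-3.59176) → ×s → (-1.80264,-3.53789) → (-1.80,-3.54)
v4: (4.5,-3.5) → rotate → (3.04207,-4.82139) → ×s → (2.99644,-4.74907) → (3.00,-4.75)
v5: (5,5) → rotate → (6.40203,3.00234) → ×s → (6.30600,2.95730) → (6.31,2.96)
v6: (0.5,3.5) → rotate → (1.66011,3.12154) → ×s → (1.63521,3.07472) → (1.64,3.07)
v7: (-1.5,2.5) → rotate → (-0.56073,2.86105) → ×s → (-0.55232,2.81813) → (-0.55,2.82)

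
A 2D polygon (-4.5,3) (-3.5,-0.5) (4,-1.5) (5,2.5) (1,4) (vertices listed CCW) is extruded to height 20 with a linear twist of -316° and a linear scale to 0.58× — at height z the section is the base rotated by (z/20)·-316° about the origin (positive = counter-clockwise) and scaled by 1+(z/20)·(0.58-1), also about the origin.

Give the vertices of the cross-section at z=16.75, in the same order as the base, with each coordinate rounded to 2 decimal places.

Cross-section at z=16.75: (-1.66,-3.09) (0.53,-2.23) (0.73,2.67) (-1.92,3.08) (-2.64,0.40)

t = z/height = 16.75/20 = 0.8375
s = 1 + (scale-1)·z/height = 1 + (0.58-1)·16.75/20 = 0.648250
θ = twist·z/height = -316°·16.75/20 = -264.6500° = -4.619014 rad
cos θ = -0.093239, sin θ = 0.995644 (intermediates below are computed at full precision and shown rounded to 5 d.p.)
v1: (-4.5,3) → rotate → (-2.56735,-4.76012) → ×s → (-1.66429,-3.08574) → (-1.66,-3.09)
v2: (-3.5,-0.5) → rotate → (0.82416,-3.43813) → ×s → (0.53426,-2.22877) → (0.53,-2.23)
v3: (4,-1.5) → rotate → (1.12051,4.12243) → ×s → (0.72637,2.67237) → (0.73,2.67)
v4: (5,2.5) → rotate → (-2.95531,4.74512) → ×s → (-1.91578,3.07602) → (-1.92,3.08)
v5: (1,4) → rotate → (-4.07581,0.62269) → ×s → (-2.64215,0.40366) → (-2.64,0.40)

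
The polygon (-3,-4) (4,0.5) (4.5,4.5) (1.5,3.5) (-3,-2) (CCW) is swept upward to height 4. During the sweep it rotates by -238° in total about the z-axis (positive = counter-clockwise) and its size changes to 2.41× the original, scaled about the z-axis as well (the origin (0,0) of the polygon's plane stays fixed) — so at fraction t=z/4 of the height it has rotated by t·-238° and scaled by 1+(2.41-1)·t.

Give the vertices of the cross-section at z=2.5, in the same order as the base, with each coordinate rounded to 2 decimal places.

t = z/height = 2.5/4 = 0.625
s = 1 + (scale-1)·z/height = 1 + (2.41-1)·2.5/4 = 1.881250
θ = twist·z/height = -238°·2.5/4 = -148.7500° = -2.596177 rad
cos θ = -0.854912, sin θ = -0.518773 (intermediates below are computed at full precision and shown rounded to 5 d.p.)
v1: (-3,-4) → rotate → (0.48964,4.97597) → ×s → (0.92114,9.36104) → (0.92,9.36)
v2: (4,0.5) → rotate → (-3.16026,-2.50255) → ×s → (-5.94524,-4.70792) → (-5.95,-4.71)
v3: (4.5,4.5) → rotate → (-1.51262,-6.18158) → ×s → (-2.84562,-11.62910) → (-2.85,-11.63)
v4: (1.5,3.5) → rotate → (0.53334,-3.77035) → ×s → (1.00334,-7.09297) → (1.00,-7.09)
v5: (-3,-2) → rotate → (1.52719,3.26614) → ×s → (2.87302,6.14443) → (2.87,6.14)

Cross-section at z=2.5: (0.92,9.36) (-5.95,-4.71) (-2.85,-11.63) (1.00,-7.09) (2.87,6.14)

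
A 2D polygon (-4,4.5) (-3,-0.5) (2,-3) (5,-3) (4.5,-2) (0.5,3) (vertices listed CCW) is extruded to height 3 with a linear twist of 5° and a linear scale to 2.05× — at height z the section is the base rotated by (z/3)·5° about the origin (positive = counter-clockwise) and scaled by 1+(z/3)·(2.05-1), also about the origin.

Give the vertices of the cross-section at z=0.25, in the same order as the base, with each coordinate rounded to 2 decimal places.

Cross-section at z=0.25: (-4.39,4.86) (-3.26,-0.57) (2.20,-3.25) (5.46,-3.22) (4.91,-2.14) (0.52,3.27)

t = z/height = 0.25/3 = 0.0833333
s = 1 + (scale-1)·z/height = 1 + (2.05-1)·0.25/3 = 1.087500
θ = twist·z/height = 5°·0.25/3 = 0.4167° = 0.007272 rad
cos θ = 0.999974, sin θ = 0.007272 (intermediates below are computed at full precision and shown rounded to 5 d.p.)
v1: (-4,4.5) → rotate → (-4.03262,4.47079) → ×s → (-4.38547,4.86199) → (-4.39,4.86)
v2: (-3,-0.5) → rotate → (-2.99628,-0.52180) → ×s → (-3.25846,-0.56746) → (-3.26,-0.57)
v3: (2,-3) → rotate → (2.02176,-2.98538) → ×s → (2.19867,-3.24660) → (2.20,-3.25)
v4: (5,-3) → rotate → (5.02168,-2.96356) → ×s → (5.46108,-3.22287) → (5.46,-3.22)
v5: (4.5,-2) → rotate → (4.51443,-1.96722) → ×s → (4.90944,-2.13935) → (4.91,-2.14)
v6: (0.5,3) → rotate → (0.47817,3.00356) → ×s → (0.52001,3.26637) → (0.52,3.27)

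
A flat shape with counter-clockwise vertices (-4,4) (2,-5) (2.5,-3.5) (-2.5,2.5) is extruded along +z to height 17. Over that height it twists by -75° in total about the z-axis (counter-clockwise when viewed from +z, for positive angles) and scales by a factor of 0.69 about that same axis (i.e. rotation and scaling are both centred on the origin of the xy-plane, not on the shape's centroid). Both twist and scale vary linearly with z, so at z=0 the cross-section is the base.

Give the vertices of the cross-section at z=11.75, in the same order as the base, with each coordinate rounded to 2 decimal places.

t = z/height = 11.75/17 = 0.691176
s = 1 + (scale-1)·z/height = 1 + (0.69-1)·11.75/17 = 0.785735
θ = twist·z/height = -75°·11.75/17 = -51.8382° = -0.904748 rad
cos θ = 0.617884, sin θ = -0.786269 (intermediates below are computed at full precision and shown rounded to 5 d.p.)
v1: (-4,4) → rotate → (0.67354,5.61661) → ×s → (0.52923,4.41317) → (0.53,4.41)
v2: (2,-5) → rotate → (-2.69558,-4.66196) → ×s → (-2.11801,-3.66306) → (-2.12,-3.66)
v3: (2.5,-3.5) → rotate → (-1.20723,-4.12827) → ×s → (-0.94857,-3.24373) → (-0.95,-3.24)
v4: (-2.5,2.5) → rotate → (0.42096,3.51038) → ×s → (0.33077,2.75823) → (0.33,2.76)

Cross-section at z=11.75: (0.53,4.41) (-2.12,-3.66) (-0.95,-3.24) (0.33,2.76)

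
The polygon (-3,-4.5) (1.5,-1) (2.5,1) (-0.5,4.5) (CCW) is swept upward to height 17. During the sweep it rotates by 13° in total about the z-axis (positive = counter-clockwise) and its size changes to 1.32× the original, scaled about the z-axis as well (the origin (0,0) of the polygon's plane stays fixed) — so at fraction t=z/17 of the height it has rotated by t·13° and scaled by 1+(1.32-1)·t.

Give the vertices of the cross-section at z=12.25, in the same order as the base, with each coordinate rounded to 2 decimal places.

t = z/height = 12.25/17 = 0.720588
s = 1 + (scale-1)·z/height = 1 + (1.32-1)·12.25/17 = 1.230588
θ = twist·z/height = 13°·12.25/17 = 9.3676° = 0.163496 rad
cos θ = 0.986664, sin θ = 0.162769 (intermediates below are computed at full precision and shown rounded to 5 d.p.)
v1: (-3,-4.5) → rotate → (-2.22753,-4.92830) → ×s → (-2.74118,-6.06470) → (-2.74,-6.06)
v2: (1.5,-1) → rotate → (1.64277,-0.74251) → ×s → (2.02157,-0.91373) → (2.02,-0.91)
v3: (2.5,1) → rotate → (2.30389,1.39359) → ×s → (2.83514,1.71493) → (2.84,1.71)
v4: (-0.5,4.5) → rotate → (-1.22579,4.35860) → ×s → (-1.50845,5.36365) → (-1.51,5.36)

Cross-section at z=12.25: (-2.74,-6.06) (2.02,-0.91) (2.84,1.71) (-1.51,5.36)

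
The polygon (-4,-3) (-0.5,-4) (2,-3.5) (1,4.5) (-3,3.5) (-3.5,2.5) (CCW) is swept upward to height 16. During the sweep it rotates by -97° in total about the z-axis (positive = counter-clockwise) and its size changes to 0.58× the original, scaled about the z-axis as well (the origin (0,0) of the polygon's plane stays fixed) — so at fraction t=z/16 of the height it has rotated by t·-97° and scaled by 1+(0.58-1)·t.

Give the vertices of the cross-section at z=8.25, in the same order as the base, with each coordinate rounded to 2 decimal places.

Cross-section at z=8.25: (-3.81,0.89) (-2.65,-1.71) (-1.09,-2.96) (3.20,1.67) (0.59,3.56) (-0.26,3.36)

t = z/height = 8.25/16 = 0.515625
s = 1 + (scale-1)·z/height = 1 + (0.58-1)·8.25/16 = 0.783438
θ = twist·z/height = -97°·8.25/16 = -50.0156° = -0.872937 rad
cos θ = 0.642579, sin θ = -0.766220 (intermediates below are computed at full precision and shown rounded to 5 d.p.)
v1: (-4,-3) → rotate → (-4.86897,1.13714) → ×s → (-3.81454,0.89088) → (-3.81,0.89)
v2: (-0.5,-4) → rotate → (-3.38617,-2.18720) → ×s → (-2.65285,-1.71354) → (-2.65,-1.71)
v3: (2,-3.5) → rotate → (-1.39661,-3.78146) → ×s → (-1.09416,-2.96254) → (-1.09,-2.96)
v4: (1,4.5) → rotate → (4.09057,2.12538) → ×s → (3.20470,1.66511) → (3.20,1.67)
v5: (-3,3.5) → rotate → (0.75403,4.54768) → ×s → (0.59074,3.56283) → (0.59,3.56)
v6: (-3.5,2.5) → rotate → (-0.33348,4.28822) → ×s → (-0.26126,3.35955) → (-0.26,3.36)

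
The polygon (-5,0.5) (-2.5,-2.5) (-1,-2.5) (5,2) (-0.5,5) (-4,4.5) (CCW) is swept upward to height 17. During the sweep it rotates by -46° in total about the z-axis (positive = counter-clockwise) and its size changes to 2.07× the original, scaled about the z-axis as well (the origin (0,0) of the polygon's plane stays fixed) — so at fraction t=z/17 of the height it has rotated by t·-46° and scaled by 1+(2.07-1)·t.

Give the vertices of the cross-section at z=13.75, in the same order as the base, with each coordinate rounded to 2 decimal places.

Cross-section at z=13.75: (-6.86,6.38) (-6.53,-0.89) (-4.31,-2.59) (9.68,-2.67) (4.90,7.99) (-0.87,11.20)

t = z/height = 13.75/17 = 0.808824
s = 1 + (scale-1)·z/height = 1 + (2.07-1)·13.75/17 = 1.865441
θ = twist·z/height = -46°·13.75/17 = -37.2059° = -0.649365 rad
cos θ = 0.796468, sin θ = -0.604681 (intermediates below are computed at full precision and shown rounded to 5 d.p.)
v1: (-5,0.5) → rotate → (-3.68000,3.42164) → ×s → (-6.86482,6.38287) → (-6.86,6.38)
v2: (-2.5,-2.5) → rotate → (-3.50287,-0.47947) → ×s → (-6.53440,-0.89442) → (-6.53,-0.89)
v3: (-1,-2.5) → rotate → (-2.30817,-1.38649) → ×s → (-4.30576,-2.58641) → (-4.31,-2.59)
v4: (5,2) → rotate → (5.19170,-1.43047) → ×s → (9.68481,-2.66846) → (9.68,-2.67)
v5: (-0.5,5) → rotate → (2.62517,4.28468) → ×s → (4.89710,7.99282) → (4.90,7.99)
v6: (-4,4.5) → rotate → (-0.46481,6.00283) → ×s → (-0.86707,11.19792) → (-0.87,11.20)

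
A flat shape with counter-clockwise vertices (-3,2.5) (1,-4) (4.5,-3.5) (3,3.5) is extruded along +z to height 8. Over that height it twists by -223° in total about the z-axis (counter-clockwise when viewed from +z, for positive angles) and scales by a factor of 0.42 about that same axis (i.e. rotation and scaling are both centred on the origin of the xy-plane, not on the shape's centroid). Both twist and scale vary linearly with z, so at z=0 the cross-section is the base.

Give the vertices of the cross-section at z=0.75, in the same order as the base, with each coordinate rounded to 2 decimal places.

Cross-section at z=0.75: (-1.81,3.22) (-0.47,-3.87) (2.79,-4.61) (3.83,2.08)

t = z/height = 0.75/8 = 0.09375
s = 1 + (scale-1)·z/height = 1 + (0.42-1)·0.75/8 = 0.945625
θ = twist·z/height = -223°·0.75/8 = -20.9063° = -0.364883 rad
cos θ = 0.934166, sin θ = -0.356840 (intermediates below are computed at full precision and shown rounded to 5 d.p.)
v1: (-3,2.5) → rotate → (-1.91040,3.40593) → ×s → (-1.80652,3.22074) → (-1.81,3.22)
v2: (1,-4) → rotate → (-0.49319,-4.09350) → ×s → (-0.46638,-3.87092) → (-0.47,-3.87)
v3: (4.5,-3.5) → rotate → (2.95481,-4.87536) → ×s → (2.79414,-4.61026) → (2.79,-4.61)
v4: (3,3.5) → rotate → (4.05144,2.19906) → ×s → (3.83114,2.07949) → (3.83,2.08)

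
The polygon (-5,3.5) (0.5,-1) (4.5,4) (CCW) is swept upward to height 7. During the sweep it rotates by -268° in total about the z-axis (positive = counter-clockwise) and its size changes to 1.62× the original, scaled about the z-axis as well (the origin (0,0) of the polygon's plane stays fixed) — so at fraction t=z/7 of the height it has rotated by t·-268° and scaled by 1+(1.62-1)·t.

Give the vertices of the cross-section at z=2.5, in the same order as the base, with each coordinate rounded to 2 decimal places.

Cross-section at z=2.5: (4.86,5.65) (-1.28,-0.49) (4.31,-5.96)

t = z/height = 2.5/7 = 0.357143
s = 1 + (scale-1)·z/height = 1 + (1.62-1)·2.5/7 = 1.221429
θ = twist·z/height = -268°·2.5/7 = -95.7143° = -1.670529 rad
cos θ = -0.099568, sin θ = -0.995031 (intermediates below are computed at full precision and shown rounded to 5 d.p.)
v1: (-5,3.5) → rotate → (3.98045,4.62667) → ×s → (4.86183,5.65114) → (4.86,5.65)
v2: (0.5,-1) → rotate → (-1.04481,-0.39795) → ×s → (-1.27617,-0.48606) → (-1.28,-0.49)
v3: (4.5,4) → rotate → (3.53207,-4.87591) → ×s → (4.31417,-5.95558) → (4.31,-5.96)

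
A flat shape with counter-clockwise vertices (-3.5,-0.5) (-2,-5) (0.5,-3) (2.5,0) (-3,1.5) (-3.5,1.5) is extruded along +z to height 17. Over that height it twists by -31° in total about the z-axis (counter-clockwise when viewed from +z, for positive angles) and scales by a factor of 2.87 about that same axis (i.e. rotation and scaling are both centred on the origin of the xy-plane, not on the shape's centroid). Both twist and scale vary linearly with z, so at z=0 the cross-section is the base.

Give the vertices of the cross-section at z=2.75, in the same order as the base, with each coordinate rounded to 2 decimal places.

Cross-section at z=2.75: (-4.60,-0.25) (-3.16,-6.26) (0.31,-3.95) (3.24,-0.28) (-3.72,2.29) (-4.37,2.34)

t = z/height = 2.75/17 = 0.161765
s = 1 + (scale-1)·z/height = 1 + (2.87-1)·2.75/17 = 1.302500
θ = twist·z/height = -31°·2.75/17 = -5.0147° = -0.087523 rad
cos θ = 0.996172, sin θ = -0.087411 (intermediates below are computed at full precision and shown rounded to 5 d.p.)
v1: (-3.5,-0.5) → rotate → (-3.53031,-0.19215) → ×s → (-4.59823,-0.25027) → (-4.60,-0.25)
v2: (-2,-5) → rotate → (-2.42940,-4.80604) → ×s → (-3.16430,-6.25987) → (-3.16,-6.26)
v3: (0.5,-3) → rotate → (0.23585,-3.03222) → ×s → (0.30720,-3.94947) → (0.31,-3.95)
v4: (2.5,0) → rotate → (2.49043,-0.21853) → ×s → (3.24379,-0.28463) → (3.24,-0.28)
v5: (-3,1.5) → rotate → (-2.85740,1.75649) → ×s → (-3.72176,2.28783) → (-3.72,2.29)
v6: (-3.5,1.5) → rotate → (-3.35549,1.80020) → ×s → (-4.37052,2.34476) → (-4.37,2.34)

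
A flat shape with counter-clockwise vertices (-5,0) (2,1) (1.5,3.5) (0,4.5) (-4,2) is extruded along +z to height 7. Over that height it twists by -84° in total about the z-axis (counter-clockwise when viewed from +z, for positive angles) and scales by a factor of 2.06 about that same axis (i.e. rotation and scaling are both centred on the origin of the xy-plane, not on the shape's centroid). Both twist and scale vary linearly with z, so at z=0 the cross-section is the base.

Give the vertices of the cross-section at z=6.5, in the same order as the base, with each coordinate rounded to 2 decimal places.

Cross-section at z=6.5: (-2.06,9.70) (2.77,-3.47) (7.41,-1.47) (8.73,1.86) (2.23,8.59)

t = z/height = 6.5/7 = 0.928571
s = 1 + (scale-1)·z/height = 1 + (2.06-1)·6.5/7 = 1.984286
θ = twist·z/height = -84°·6.5/7 = -78.0000° = -1.361357 rad
cos θ = 0.207912, sin θ = -0.978148 (intermediates below are computed at full precision and shown rounded to 5 d.p.)
v1: (-5,0) → rotate → (-1.03956,4.89074) → ×s → (-2.06278,9.70462) → (-2.06,9.70)
v2: (2,1) → rotate → (1.39397,-1.74838) → ×s → (2.76604,-3.46929) → (2.77,-3.47)
v3: (1.5,3.5) → rotate → (3.73538,-0.73953) → ×s → (7.41207,-1.46744) → (7.41,-1.47)
v4: (0,4.5) → rotate → (4.40166,0.93560) → ×s → (8.73416,1.85650) → (8.73,1.86)
v5: (-4,2) → rotate → (1.12465,4.32841) → ×s → (2.23162,8.58881) → (2.23,8.59)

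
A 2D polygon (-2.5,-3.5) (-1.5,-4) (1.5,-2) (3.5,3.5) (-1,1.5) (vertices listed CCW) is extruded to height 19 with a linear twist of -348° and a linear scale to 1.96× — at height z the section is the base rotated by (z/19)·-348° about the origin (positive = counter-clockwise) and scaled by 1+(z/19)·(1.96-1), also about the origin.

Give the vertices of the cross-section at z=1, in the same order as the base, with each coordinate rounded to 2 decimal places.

t = z/height = 1/19 = 0.0526316
s = 1 + (scale-1)·z/height = 1 + (1.96-1)·1/19 = 1.050526
θ = twist·z/height = -348°·1/19 = -18.3158° = -0.319671 rad
cos θ = 0.949339, sin θ = -0.314254 (intermediates below are computed at full precision and shown rounded to 5 d.p.)
v1: (-2.5,-3.5) → rotate → (-3.47324,-2.53705) → ×s → (-3.64873,-2.66524) → (-3.65,-2.67)
v2: (-1.5,-4) → rotate → (-2.68102,-3.32597) → ×s → (-2.81649,-3.49402) → (-2.82,-3.49)
v3: (1.5,-2) → rotate → (0.79550,-2.37006) → ×s → (0.83569,-2.48981) → (0.84,-2.49)
v4: (3.5,3.5) → rotate → (4.42258,2.22280) → ×s → (4.64603,2.33511) → (4.65,2.34)
v5: (-1,1.5) → rotate → (-0.47796,1.73826) → ×s → (-0.50211,1.82609) → (-0.50,1.83)

Cross-section at z=1: (-3.65,-2.67) (-2.82,-3.49) (0.84,-2.49) (4.65,2.34) (-0.50,1.83)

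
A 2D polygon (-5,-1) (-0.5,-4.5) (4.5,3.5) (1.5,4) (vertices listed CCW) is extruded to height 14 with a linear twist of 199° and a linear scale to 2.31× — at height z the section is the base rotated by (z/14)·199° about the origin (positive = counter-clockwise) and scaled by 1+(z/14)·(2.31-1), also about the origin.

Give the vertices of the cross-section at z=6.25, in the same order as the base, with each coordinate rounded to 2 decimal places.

Cross-section at z=6.25: (1.42,-7.95) (7.11,-0.94) (-5.40,7.24) (-6.29,2.51)

t = z/height = 6.25/14 = 0.446429
s = 1 + (scale-1)·z/height = 1 + (2.31-1)·6.25/14 = 1.584821
θ = twist·z/height = 199°·6.25/14 = 88.8393° = 1.550538 rad
cos θ = 0.020257, sin θ = 0.999795 (intermediates below are computed at full precision and shown rounded to 5 d.p.)
v1: (-5,-1) → rotate → (0.89851,-5.01923) → ×s → (1.42398,-7.95458) → (1.42,-7.95)
v2: (-0.5,-4.5) → rotate → (4.48895,-0.59105) → ×s → (7.11418,-0.93671) → (7.11,-0.94)
v3: (4.5,3.5) → rotate → (-3.40813,4.56998) → ×s → (-5.40127,7.24260) → (-5.40,7.24)
v4: (1.5,4) → rotate → (-3.96879,1.58072) → ×s → (-6.28983,2.50516) → (-6.29,2.51)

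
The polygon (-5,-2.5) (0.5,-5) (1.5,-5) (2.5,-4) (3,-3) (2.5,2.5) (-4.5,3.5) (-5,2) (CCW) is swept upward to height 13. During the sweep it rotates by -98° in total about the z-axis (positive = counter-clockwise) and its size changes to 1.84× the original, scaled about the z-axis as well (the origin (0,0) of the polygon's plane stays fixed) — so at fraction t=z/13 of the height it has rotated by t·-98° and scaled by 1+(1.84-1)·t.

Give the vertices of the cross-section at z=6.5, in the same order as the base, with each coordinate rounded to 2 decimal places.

Cross-section at z=6.5: (-7.34,3.03) (-4.89,-5.19) (-3.96,-6.27) (-1.96,-6.41) (-0.42,-6.01) (5.01,-0.35) (-0.44,8.08) (-2.51,7.22)

t = z/height = 6.5/13 = 0.5
s = 1 + (scale-1)·z/height = 1 + (1.84-1)·6.5/13 = 1.420000
θ = twist·z/height = -98°·6.5/13 = -49.0000° = -0.855211 rad
cos θ = 0.656059, sin θ = -0.754710 (intermediates below are computed at full precision and shown rounded to 5 d.p.)
v1: (-5,-2.5) → rotate → (-5.16707,2.13340) → ×s → (-7.33724,3.02943) → (-7.34,3.03)
v2: (0.5,-5) → rotate → (-3.44552,-3.65765) → ×s → (-4.89264,-5.19386) → (-4.89,-5.19)
v3: (1.5,-5) → rotate → (-2.78946,-4.41236) → ×s → (-3.96103,-6.26555) → (-3.96,-6.27)
v4: (2.5,-4) → rotate → (-1.37869,-4.51101) → ×s → (-1.95774,-6.40563) → (-1.96,-6.41)
v5: (3,-3) → rotate → (-0.29595,-4.23231) → ×s → (-0.42025,-6.00987) → (-0.42,-6.01)
v6: (2.5,2.5) → rotate → (3.52692,-0.24663) → ×s → (5.00823,-0.35021) → (5.01,-0.35)
v7: (-4.5,3.5) → rotate → (-0.31078,5.69240) → ×s → (-0.44131,8.08321) → (-0.44,8.08)
v8: (-5,2) → rotate → (-1.77088,5.08567) → ×s → (-2.51464,7.22165) → (-2.51,7.22)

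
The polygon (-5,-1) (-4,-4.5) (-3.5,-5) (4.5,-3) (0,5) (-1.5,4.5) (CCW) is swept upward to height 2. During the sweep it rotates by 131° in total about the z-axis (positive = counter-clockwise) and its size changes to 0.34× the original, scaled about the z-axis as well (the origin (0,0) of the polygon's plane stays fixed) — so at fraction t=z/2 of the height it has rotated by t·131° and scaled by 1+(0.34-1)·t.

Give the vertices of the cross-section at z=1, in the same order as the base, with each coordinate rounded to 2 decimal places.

t = z/height = 1/2 = 0.5
s = 1 + (scale-1)·z/height = 1 + (0.34-1)·1/2 = 0.670000
θ = twist·z/height = 131°·1/2 = 65.5000° = 1.143191 rad
cos θ = 0.414693, sin θ = 0.909961 (intermediates below are computed at full precision and shown rounded to 5 d.p.)
v1: (-5,-1) → rotate → (-1.16350,-4.96450) → ×s → (-0.77955,-3.32621) → (-0.78,-3.33)
v2: (-4,-4.5) → rotate → (2.43605,-5.50596) → ×s → (1.63216,-3.68900) → (1.63,-3.69)
v3: (-3.5,-5) → rotate → (3.09838,-5.25833) → ×s → (2.07591,-3.52308) → (2.08,-3.52)
v4: (4.5,-3) → rotate → (4.59600,2.85075) → ×s → (3.07932,1.91000) → (3.08,1.91)
v5: (0,5) → rotate → (-4.54981,2.07347) → ×s → (-3.04837,1.38922) → (-3.05,1.39)
v6: (-1.5,4.5) → rotate → (-4.71687,0.50118) → ×s → (-3.16030,0.33579) → (-3.16,0.34)

Cross-section at z=1: (-0.78,-3.33) (1.63,-3.69) (2.08,-3.52) (3.08,1.91) (-3.05,1.39) (-3.16,0.34)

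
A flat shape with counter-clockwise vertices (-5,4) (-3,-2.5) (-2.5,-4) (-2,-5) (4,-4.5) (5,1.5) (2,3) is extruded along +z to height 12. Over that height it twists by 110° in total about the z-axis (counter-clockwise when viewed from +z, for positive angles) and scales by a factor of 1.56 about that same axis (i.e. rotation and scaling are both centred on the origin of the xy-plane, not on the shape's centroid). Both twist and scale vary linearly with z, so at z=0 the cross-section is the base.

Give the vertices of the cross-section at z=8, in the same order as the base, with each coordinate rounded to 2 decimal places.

t = z/height = 8/12 = 0.666667
s = 1 + (scale-1)·z/height = 1 + (1.56-1)·8/12 = 1.373333
θ = twist·z/height = 110°·8/12 = 73.3333° = 1.279908 rad
cos θ = 0.286803, sin θ = 0.957990 (intermediates below are computed at full precision and shown rounded to 5 d.p.)
v1: (-5,4) → rotate → (-5.26597,-3.64273) → ×s → (-7.23194,-5.00269) → (-7.23,-5.00)
v2: (-3,-2.5) → rotate → (1.53456,-3.59098) → ×s → (2.10747,-4.93161) → (2.11,-4.93)
v3: (-2.5,-4) → rotate → (3.11495,-3.54219) → ×s → (4.27786,-4.86460) → (4.28,-4.86)
v4: (-2,-5) → rotate → (4.21634,-3.35000) → ×s → (5.79044,-4.60066) → (5.79,-4.60)
v5: (4,-4.5) → rotate → (5.45817,2.54134) → ×s → (7.49588,3.49011) → (7.50,3.49)
v6: (5,1.5) → rotate → (-0.00297,5.22015) → ×s → (-0.00408,7.16901) → (0.00,7.17)
v7: (2,3) → rotate → (-2.30036,2.77639) → ×s → (-3.15916,3.81291) → (-3.16,3.81)

Cross-section at z=8: (-7.23,-5.00) (2.11,-4.93) (4.28,-4.86) (5.79,-4.60) (7.50,3.49) (0.00,7.17) (-3.16,3.81)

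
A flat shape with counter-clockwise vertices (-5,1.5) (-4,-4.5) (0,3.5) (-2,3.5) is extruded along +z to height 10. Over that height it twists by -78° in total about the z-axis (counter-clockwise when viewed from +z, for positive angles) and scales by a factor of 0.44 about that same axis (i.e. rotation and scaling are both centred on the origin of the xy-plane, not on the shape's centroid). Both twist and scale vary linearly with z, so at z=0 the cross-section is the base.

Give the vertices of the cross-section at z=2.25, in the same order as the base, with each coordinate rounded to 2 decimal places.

Cross-section at z=2.25: (-3.77,2.57) (-4.52,-2.70) (0.92,2.92) (-0.74,3.44)

t = z/height = 2.25/10 = 0.225
s = 1 + (scale-1)·z/height = 1 + (0.44-1)·2.25/10 = 0.874000
θ = twist·z/height = -78°·2.25/10 = -17.5500° = -0.306305 rad
cos θ = 0.953454, sin θ = -0.301538 (intermediates below are computed at full precision and shown rounded to 5 d.p.)
v1: (-5,1.5) → rotate → (-4.31496,2.93787) → ×s → (-3.77128,2.56770) → (-3.77,2.57)
v2: (-4,-4.5) → rotate → (-5.17074,-3.08439) → ×s → (-4.51922,-2.69576) → (-4.52,-2.70)
v3: (0,3.5) → rotate → (1.05538,3.33709) → ×s → (0.92240,2.91662) → (0.92,2.92)
v4: (-2,3.5) → rotate → (-0.85153,3.94017) → ×s → (-0.74423,3.44370) → (-0.74,3.44)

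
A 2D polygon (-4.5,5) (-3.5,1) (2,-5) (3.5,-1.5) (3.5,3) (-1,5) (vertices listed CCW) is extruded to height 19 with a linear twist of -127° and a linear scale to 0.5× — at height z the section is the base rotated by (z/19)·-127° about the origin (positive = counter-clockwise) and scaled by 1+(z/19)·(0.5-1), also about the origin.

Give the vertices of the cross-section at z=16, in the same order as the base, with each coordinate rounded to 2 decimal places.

t = z/height = 16/19 = 0.842105
s = 1 + (scale-1)·z/height = 1 + (0.5-1)·16/19 = 0.578947
θ = twist·z/height = -127°·16/19 = -106.9474° = -1.866584 rad
cos θ = -0.291493, sin θ = -0.956573 (intermediates below are computed at full precision and shown rounded to 5 d.p.)
v1: (-4.5,5) → rotate → (6.09458,2.84711) → ×s → (3.52844,1.64833) → (3.53,1.65)
v2: (-3.5,1) → rotate → (1.97680,3.05651) → ×s → (1.14446,1.76956) → (1.14,1.77)
v3: (2,-5) → rotate → (-5.36585,-0.45568) → ×s → (-3.10655,-0.26381) → (-3.11,-0.26)
v4: (3.5,-1.5) → rotate → (-2.45509,-2.91077) → ×s → (-1.42137,-1.68518) → (-1.42,-1.69)
v5: (3.5,3) → rotate → (1.84949,-4.22248) → ×s → (1.07076,-2.44460) → (1.07,-2.44)
v6: (-1,5) → rotate → (5.07436,-0.50089) → ×s → (2.93779,-0.28999) → (2.94,-0.29)

Cross-section at z=16: (3.53,1.65) (1.14,1.77) (-3.11,-0.26) (-1.42,-1.69) (1.07,-2.44) (2.94,-0.29)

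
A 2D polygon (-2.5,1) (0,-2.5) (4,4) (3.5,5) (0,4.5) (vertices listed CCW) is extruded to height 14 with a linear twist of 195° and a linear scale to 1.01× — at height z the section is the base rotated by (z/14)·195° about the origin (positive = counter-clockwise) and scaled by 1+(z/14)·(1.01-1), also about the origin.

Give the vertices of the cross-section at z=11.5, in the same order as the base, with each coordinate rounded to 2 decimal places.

t = z/height = 11.5/14 = 0.821429
s = 1 + (scale-1)·z/height = 1 + (1.01-1)·11.5/14 = 1.008214
θ = twist·z/height = 195°·11.5/14 = 160.1786° = 2.795643 rad
cos θ = -0.940754, sin θ = 0.339090 (intermediates below are computed at full precision and shown rounded to 5 d.p.)
v1: (-2.5,1) → rotate → (2.01280,-1.78848) → ×s → (2.02933,-1.80317) → (2.03,-1.80)
v2: (0,-2.5) → rotate → (0.84772,2.35189) → ×s → (0.85469,2.37120) → (0.85,2.37)
v3: (4,4) → rotate → (-5.11938,-2.40666) → ×s → (-5.16143,-2.42643) → (-5.16,-2.43)
v4: (3.5,5) → rotate → (-4.98809,-3.51696) → ×s → (-5.02906,-3.54585) → (-5.03,-3.55)
v5: (0,4.5) → rotate → (-1.52590,-4.23339) → ×s → (-1.53844,-4.26817) → (-1.54,-4.27)

Cross-section at z=11.5: (2.03,-1.80) (0.85,2.37) (-5.16,-2.43) (-5.03,-3.55) (-1.54,-4.27)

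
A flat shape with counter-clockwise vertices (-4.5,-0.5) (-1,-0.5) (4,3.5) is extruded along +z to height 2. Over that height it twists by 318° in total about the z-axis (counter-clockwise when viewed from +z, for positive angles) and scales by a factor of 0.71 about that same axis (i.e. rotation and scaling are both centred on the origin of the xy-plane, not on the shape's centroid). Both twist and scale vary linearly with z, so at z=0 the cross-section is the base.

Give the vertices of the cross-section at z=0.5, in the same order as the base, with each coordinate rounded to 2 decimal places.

t = z/height = 0.5/2 = 0.25
s = 1 + (scale-1)·z/height = 1 + (0.71-1)·0.5/2 = 0.927500
θ = twist·z/height = 318°·0.5/2 = 79.5000° = 1.387537 rad
cos θ = 0.182236, sin θ = 0.983255 (intermediates below are computed at full precision and shown rounded to 5 d.p.)
v1: (-4.5,-0.5) → rotate → (-0.32843,-4.51576) → ×s → (-0.30462,-4.18837) → (-0.30,-4.19)
v2: (-1,-0.5) → rotate → (0.30939,-1.07437) → ×s → (0.28696,-0.99648) → (0.29,-1.00)
v3: (4,3.5) → rotate → (-2.71245,4.57084) → ×s → (-2.51580,4.23946) → (-2.52,4.24)

Cross-section at z=0.5: (-0.30,-4.19) (0.29,-1.00) (-2.52,4.24)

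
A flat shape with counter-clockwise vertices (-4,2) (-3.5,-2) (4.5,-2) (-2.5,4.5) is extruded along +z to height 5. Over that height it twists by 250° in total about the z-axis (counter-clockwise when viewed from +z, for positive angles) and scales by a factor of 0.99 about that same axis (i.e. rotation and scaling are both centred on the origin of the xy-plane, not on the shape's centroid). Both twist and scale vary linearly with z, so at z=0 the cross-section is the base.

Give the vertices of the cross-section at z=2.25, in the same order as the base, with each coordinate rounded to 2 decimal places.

Cross-section at z=2.25: (-0.32,-4.44) (3.17,-2.46) (0.13,4.90) (-3.19,-4.01)

t = z/height = 2.25/5 = 0.45
s = 1 + (scale-1)·z/height = 1 + (0.99-1)·2.25/5 = 0.995500
θ = twist·z/height = 250°·2.25/5 = 112.5000° = 1.963495 rad
cos θ = -0.382683, sin θ = 0.923880 (intermediates below are computed at full precision and shown rounded to 5 d.p.)
v1: (-4,2) → rotate → (-0.31703,-4.46088) → ×s → (-0.31560,-4.44081) → (-0.32,-4.44)
v2: (-3.5,-2) → rotate → (3.18715,-2.46821) → ×s → (3.17281,-2.45710) → (3.17,-2.46)
v3: (4.5,-2) → rotate → (0.12568,4.92282) → ×s → (0.12512,4.90067) → (0.13,4.90)
v4: (-2.5,4.5) → rotate → (-3.20075,-4.03177) → ×s → (-3.18635,-4.01363) → (-3.19,-4.01)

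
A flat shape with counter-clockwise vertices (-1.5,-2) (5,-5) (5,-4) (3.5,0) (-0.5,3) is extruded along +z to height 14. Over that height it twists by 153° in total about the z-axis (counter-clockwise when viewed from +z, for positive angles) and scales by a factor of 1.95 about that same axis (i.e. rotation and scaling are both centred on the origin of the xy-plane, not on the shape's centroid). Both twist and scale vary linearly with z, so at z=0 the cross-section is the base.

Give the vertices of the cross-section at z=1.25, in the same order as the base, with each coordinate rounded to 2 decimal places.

Cross-section at z=1.25: (-1.07,-2.49) (6.55,-3.99) (6.30,-2.94) (3.69,0.90) (-1.30,3.03)

t = z/height = 1.25/14 = 0.0892857
s = 1 + (scale-1)·z/height = 1 + (1.95-1)·1.25/14 = 1.084821
θ = twist·z/height = 153°·1.25/14 = 13.6607° = 0.238424 rad
cos θ = 0.971711, sin θ = 0.236172 (intermediates below are computed at full precision and shown rounded to 5 d.p.)
v1: (-1.5,-2) → rotate → (-0.98522,-2.29768) → ×s → (-1.06879,-2.49257) → (-1.07,-2.49)
v2: (5,-5) → rotate → (6.03942,-3.67770) → ×s → (6.55169,-3.98964) → (6.55,-3.99)
v3: (5,-4) → rotate → (5.80324,-2.70599) → ×s → (6.29548,-2.93551) → (6.30,-2.94)
v4: (3.5,0) → rotate → (3.40099,0.82660) → ×s → (3.68947,0.89672) → (3.69,0.90)
v5: (-0.5,3) → rotate → (-1.19437,2.79705) → ×s → (-1.29568,3.03430) → (-1.30,3.03)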